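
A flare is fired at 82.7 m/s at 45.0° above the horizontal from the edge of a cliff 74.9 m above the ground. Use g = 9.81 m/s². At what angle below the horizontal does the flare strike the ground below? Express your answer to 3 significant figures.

50.1°

v_x = 82.7 cos 45.0° = 58.48 m/s.
At impact |v_y| = √(v_y0² + 2 g h) = √(58.48² + 2×9.81×74.9) = 69.92 m/s.
Angle below horizontal = arctan(|v_y| / v_x) = arctan(69.92 / 58.48) = 50.1°.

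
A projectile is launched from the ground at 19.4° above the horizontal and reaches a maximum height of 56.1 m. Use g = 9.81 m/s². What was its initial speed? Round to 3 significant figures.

99.9 m/s

At maximum height v_y = 0, so (v₀ sin θ)² = 2 g H.
v₀ sin 19.4° = √(2 × 9.81 × 56.1) = 33.18 m/s.
v₀ = 33.18 / sin 19.4° = 33.18 / 0.3322 = 99.9 m/s.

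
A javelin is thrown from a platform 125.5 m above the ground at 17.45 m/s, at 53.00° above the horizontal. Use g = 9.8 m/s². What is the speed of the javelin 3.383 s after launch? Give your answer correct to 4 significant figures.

v_x = 17.45 cos 53.00° = 10.502 m/s (constant).
v_y(t) = 17.45 sin 53.00° − g t = 13.936 − 9.8 × 3.383 = -19.217 m/s.
Speed = √(v_x² + v_y²) = √(110.29 + 369.29) = 21.90 m/s.

21.90 m/s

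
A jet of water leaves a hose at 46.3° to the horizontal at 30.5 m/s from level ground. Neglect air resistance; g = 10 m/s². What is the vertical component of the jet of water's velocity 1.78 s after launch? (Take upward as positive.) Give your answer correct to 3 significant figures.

Initial vertical component: v_y0 = 30.5 sin 46.3° = 22.05 m/s.
v_y(t) = v_y0 − g t = 22.05 − 10 × 1.78 = 4.25 m/s.

4.25 m/s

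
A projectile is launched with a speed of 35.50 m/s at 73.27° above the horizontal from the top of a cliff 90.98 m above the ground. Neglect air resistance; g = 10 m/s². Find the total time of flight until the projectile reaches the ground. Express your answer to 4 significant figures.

8.854 s

Vertical component: v_y = 35.50 sin 73.27° = 33.997 m/s.
Taking up as positive with launch at y = 90.98 m, landing at y = 0: 0 = 90.98 + 33.997 t − ½(10) t².
Solving 5.000 t² − 33.997 t − 90.98 = 0 gives t = [33.997 + √(33.997² + 4·5.000·90.98)] / 10.00 = 8.854 s.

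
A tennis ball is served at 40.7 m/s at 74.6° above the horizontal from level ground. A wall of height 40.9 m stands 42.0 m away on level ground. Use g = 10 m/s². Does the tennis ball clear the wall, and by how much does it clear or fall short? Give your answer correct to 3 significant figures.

v_x = 40.7 cos 74.6° = 10.81 m/s; v_y0 = 40.7 sin 74.6° = 39.24 m/s.
Time to reach the wall: t = 42.0 / 10.81 = 3.885 s.
Height at that point: y = 39.24×3.885 − 5.000×3.885² = 76.98 m.
That is 76.98 − 40.9 = 36.1 m above the top of the wall, so the tennis ball clears it.

Yes — it clears the wall by 36.1 m.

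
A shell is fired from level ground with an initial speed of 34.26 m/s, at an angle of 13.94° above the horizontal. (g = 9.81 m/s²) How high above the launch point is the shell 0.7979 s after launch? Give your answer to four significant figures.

v_y0 = 34.26 sin 13.94° = 8.2534 m/s.
y(t) = v_y0 t − ½ g t² = 8.2534×0.7979 − 4.905×0.7979² = 3.463 m.

3.463 m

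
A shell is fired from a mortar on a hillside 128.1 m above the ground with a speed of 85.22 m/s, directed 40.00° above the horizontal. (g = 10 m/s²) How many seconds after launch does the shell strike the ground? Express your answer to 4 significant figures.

12.94 s

Vertical component: v_y = 85.22 sin 40.00° = 54.778 m/s.
Taking up as positive with launch at y = 128.1 m, landing at y = 0: 0 = 128.1 + 54.778 t − ½(10) t².
Solving 5.000 t² − 54.778 t − 128.1 = 0 gives t = [54.778 + √(54.778² + 4·5.000·128.1)] / 10.00 = 12.94 s.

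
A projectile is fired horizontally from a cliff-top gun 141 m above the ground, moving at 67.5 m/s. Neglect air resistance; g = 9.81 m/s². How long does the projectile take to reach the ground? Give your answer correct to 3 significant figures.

5.36 s

The horizontal speed doesn't affect the fall. With v_y0 = 0, h = ½ g t².
t = √(2 × 141 / 9.81) = √28.75 = 5.36 s.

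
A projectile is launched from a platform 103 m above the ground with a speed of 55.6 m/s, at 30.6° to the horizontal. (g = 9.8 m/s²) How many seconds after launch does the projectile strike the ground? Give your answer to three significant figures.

Vertical component: v_y = 55.6 sin 30.6° = 28.30 m/s.
Taking up as positive with launch at y = 103 m, landing at y = 0: 0 = 103 + 28.30 t − ½(9.8) t².
Solving 4.900 t² − 28.30 t − 103 = 0 gives t = [28.30 + √(28.30² + 4·4.900·103)] / 9.800 = 8.31 s.

8.31 s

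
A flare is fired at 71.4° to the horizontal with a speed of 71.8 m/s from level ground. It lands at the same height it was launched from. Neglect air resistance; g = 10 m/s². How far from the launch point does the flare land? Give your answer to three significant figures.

312 m

Components: v_x = 71.8 cos 71.4° = 22.90 m/s, v_y = 71.8 sin 71.4° = 68.05 m/s.
Time of flight (same landing height): t = 2 v_y / g = 2 × 68.05 / 10 = 13.61 s.
Range: R = v_x · t = 22.90 × 13.61 = 312 m.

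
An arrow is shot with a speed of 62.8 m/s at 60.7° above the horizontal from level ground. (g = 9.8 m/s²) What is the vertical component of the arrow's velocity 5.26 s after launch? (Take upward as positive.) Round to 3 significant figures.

3.22 m/s

Initial vertical component: v_y0 = 62.8 sin 60.7° = 54.77 m/s.
v_y(t) = v_y0 − g t = 54.77 − 9.8 × 5.26 = 3.22 m/s.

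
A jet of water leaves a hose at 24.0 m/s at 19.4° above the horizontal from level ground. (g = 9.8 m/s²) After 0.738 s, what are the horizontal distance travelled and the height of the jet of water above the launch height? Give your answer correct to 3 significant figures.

v_x = 24.0 cos 19.4° = 22.64 m/s; v_y0 = 24.0 sin 19.4° = 7.972 m/s.
x = v_x t = 22.64 × 0.738 = 16.7 m.
y = v_y0 t − ½ g t² = 7.972×0.738 − 4.900×0.738² = 3.21 m.

x = 16.7 m, y = 3.21 m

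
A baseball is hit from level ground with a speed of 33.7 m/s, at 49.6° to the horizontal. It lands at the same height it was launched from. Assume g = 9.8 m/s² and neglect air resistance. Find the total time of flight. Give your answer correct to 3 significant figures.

Vertical component: v_y = 33.7 sin 49.6° = 25.66 m/s.
For a projectile landing at launch height, time of flight is t = 2 v_y / g = 2 × 25.66 / 9.8 = 5.24 s.

5.24 s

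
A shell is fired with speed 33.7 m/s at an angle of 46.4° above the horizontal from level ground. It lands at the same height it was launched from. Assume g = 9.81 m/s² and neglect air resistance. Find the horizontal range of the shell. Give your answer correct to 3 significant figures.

For level ground, R = v₀² sin(2θ) / g.
sin(2 × 46.4°) = sin 92.80° = 0.9988.
R = (33.7)² × 0.9988 / 9.81 = 116 m.

116 m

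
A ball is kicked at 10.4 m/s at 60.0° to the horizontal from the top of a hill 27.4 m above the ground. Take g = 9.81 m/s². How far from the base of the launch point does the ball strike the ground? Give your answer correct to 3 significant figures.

Components: v_x = 10.4 cos 60.0° = 5.200 m/s, v_y = 10.4 sin 60.0° = 9.007 m/s.
Vertical: 0 = 27.4 + 9.007 t − ½(9.81) t² ⇒ 4.905 t² − 9.007 t − 27.4 = 0.
t = [9.007 + √(81.13 + 537.6)] / 9.810 = 3.454 s.
Horizontal: R = v_x · t = 5.200 × 3.454 = 18.0 m.

18.0 m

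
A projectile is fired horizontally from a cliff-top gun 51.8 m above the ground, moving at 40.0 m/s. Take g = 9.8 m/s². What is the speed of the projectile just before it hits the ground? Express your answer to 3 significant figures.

51.1 m/s

Fall time: t = √(2 × 51.8 / 9.8) = 3.251 s.
At impact: v_x = 40.0 m/s (unchanged), v_y = g t = 9.8 × 3.251 = 31.86 m/s.
Speed = √(v_x² + v_y²) = √(1600 + 1015) = 51.1 m/s.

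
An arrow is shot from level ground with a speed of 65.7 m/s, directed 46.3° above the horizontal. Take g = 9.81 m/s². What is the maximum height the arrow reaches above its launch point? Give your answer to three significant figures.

Vertical component of launch velocity: v_y = 65.7 sin 46.3° = 47.50 m/s.
At the highest point the vertical velocity is zero, so v_y² = 2 g h_max.
h_max = (47.50)² / (2 × 9.81) = 2256 / 19.62 = 115 m.

115 m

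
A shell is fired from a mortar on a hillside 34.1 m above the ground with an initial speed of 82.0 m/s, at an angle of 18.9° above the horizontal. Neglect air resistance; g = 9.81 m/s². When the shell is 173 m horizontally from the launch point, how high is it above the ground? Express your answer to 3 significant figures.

68.9 m

v_x = 82.0 cos 18.9° = 77.58 m/s, v_y0 = 82.0 sin 18.9° = 26.56 m/s.
Time to reach x = 173 m: t = x / v_x = 173 / 77.58 = 2.230 s.
y = 34.1 + v_y0 t − ½ g t² = 34.1 + 26.56×2.230 − 4.905×2.230² = 68.9 m.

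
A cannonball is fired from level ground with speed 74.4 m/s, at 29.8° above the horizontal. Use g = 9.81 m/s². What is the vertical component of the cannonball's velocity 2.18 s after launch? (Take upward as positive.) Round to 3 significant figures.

Initial vertical component: v_y0 = 74.4 sin 29.8° = 36.97 m/s.
v_y(t) = v_y0 − g t = 36.97 − 9.81 × 2.18 = 15.6 m/s.

15.6 m/s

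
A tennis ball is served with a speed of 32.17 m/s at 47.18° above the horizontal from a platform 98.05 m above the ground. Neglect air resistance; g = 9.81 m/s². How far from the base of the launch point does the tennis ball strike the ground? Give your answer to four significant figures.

163.6 m

Components: v_x = 32.17 cos 47.18° = 21.866 m/s, v_y = 32.17 sin 47.18° = 23.596 m/s.
Vertical: 0 = 98.05 + 23.596 t − ½(9.81) t² ⇒ 4.905 t² − 23.596 t − 98.05 = 0.
t = [23.596 + √(556.77 + 1923.7)] / 9.810 = 7.4822 s.
Horizontal: R = v_x · t = 21.866 × 7.4822 = 163.6 m.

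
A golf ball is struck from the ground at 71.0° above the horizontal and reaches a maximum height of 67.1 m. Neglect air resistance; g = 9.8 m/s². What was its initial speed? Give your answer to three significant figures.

At maximum height v_y = 0, so (v₀ sin θ)² = 2 g H.
v₀ sin 71.0° = √(2 × 9.8 × 67.1) = 36.27 m/s.
v₀ = 36.27 / sin 71.0° = 36.27 / 0.9455 = 38.4 m/s.

38.4 m/s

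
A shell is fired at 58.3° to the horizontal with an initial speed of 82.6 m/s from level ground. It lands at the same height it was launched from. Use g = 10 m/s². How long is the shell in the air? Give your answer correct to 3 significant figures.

14.1 s

Vertical component: v_y = 82.6 sin 58.3° = 70.28 m/s.
For a projectile landing at launch height, time of flight is t = 2 v_y / g = 2 × 70.28 / 10 = 14.1 s.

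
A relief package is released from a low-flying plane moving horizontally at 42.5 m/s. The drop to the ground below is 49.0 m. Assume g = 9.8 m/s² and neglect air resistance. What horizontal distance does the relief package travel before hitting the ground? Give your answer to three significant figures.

Initial vertical velocity is zero, so the fall time comes from h = ½ g t²: t = √(2 × 49.0 / 9.8) = 3.162 s.
Horizontal motion is uniform at 42.5 m/s, so x = 42.5 × 3.162 = 134 m.

134 m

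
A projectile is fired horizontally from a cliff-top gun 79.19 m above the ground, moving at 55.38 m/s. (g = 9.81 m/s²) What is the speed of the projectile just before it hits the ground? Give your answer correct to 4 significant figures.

Fall time: t = √(2 × 79.19 / 9.81) = 4.0181 s.
At impact: v_x = 55.38 m/s (unchanged), v_y = g t = 9.81 × 4.0181 = 39.418 m/s.
Speed = √(v_x² + v_y²) = √(3066.9 + 1553.8) = 67.98 m/s.

67.98 m/s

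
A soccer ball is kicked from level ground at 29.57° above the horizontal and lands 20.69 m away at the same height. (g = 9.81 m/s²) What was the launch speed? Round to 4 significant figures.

On level ground, R = v₀² sin(2θ) / g, so v₀ = √(R g / sin 2θ).
sin(2 × 29.57°) = 0.8584.
v₀ = √(20.69 × 9.81 / 0.8584) = √236.45 = 15.38 m/s.

15.38 m/s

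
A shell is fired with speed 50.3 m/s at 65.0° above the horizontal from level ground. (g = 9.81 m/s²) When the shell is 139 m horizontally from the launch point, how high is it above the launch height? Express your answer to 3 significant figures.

v_x = 50.3 cos 65.0° = 21.26 m/s, v_y0 = 50.3 sin 65.0° = 45.59 m/s.
Time to reach x = 139 m: t = x / v_x = 139 / 21.26 = 6.538 s.
y = v_y0 t − ½ g t² = 45.59×6.538 − 4.905×6.538² = 88.4 m.

88.4 m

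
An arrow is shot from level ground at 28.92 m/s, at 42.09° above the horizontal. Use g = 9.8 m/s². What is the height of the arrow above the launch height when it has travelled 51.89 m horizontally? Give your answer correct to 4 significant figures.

v_x = 28.92 cos 42.09° = 21.461 m/s, v_y0 = 28.92 sin 42.09° = 19.385 m/s.
Time to reach x = 51.89 m: t = x / v_x = 51.89 / 21.461 = 2.4179 s.
y = v_y0 t − ½ g t² = 19.385×2.4179 − 4.900×2.4179² = 18.22 m.

18.22 m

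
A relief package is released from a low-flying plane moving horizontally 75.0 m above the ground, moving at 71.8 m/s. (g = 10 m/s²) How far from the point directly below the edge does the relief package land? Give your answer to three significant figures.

Initial vertical velocity is zero, so the fall time comes from h = ½ g t²: t = √(2 × 75.0 / 10) = 3.873 s.
Horizontal motion is uniform at 71.8 m/s, so x = 71.8 × 3.873 = 278 m.

278 m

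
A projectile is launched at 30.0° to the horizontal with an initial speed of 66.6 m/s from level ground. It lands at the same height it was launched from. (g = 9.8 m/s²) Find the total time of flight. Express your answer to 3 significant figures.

Vertical component: v_y = 66.6 sin 30.0° = 33.30 m/s.
For a projectile landing at launch height, time of flight is t = 2 v_y / g = 2 × 33.30 / 9.8 = 6.80 s.

6.80 s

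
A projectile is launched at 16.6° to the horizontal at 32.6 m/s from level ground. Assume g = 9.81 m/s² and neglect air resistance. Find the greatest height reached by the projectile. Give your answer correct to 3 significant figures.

4.42 m

Vertical component of launch velocity: v_y = 32.6 sin 16.6° = 9.313 m/s.
At the highest point the vertical velocity is zero, so v_y² = 2 g h_max.
h_max = (9.313)² / (2 × 9.81) = 86.73 / 19.62 = 4.42 m.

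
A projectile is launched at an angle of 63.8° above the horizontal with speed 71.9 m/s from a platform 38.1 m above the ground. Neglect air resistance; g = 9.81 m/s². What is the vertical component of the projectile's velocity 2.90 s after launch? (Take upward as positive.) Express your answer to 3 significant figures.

36.1 m/s

Initial vertical component: v_y0 = 71.9 sin 63.8° = 64.51 m/s.
v_y(t) = v_y0 − g t = 64.51 − 9.81 × 2.90 = 36.1 m/s.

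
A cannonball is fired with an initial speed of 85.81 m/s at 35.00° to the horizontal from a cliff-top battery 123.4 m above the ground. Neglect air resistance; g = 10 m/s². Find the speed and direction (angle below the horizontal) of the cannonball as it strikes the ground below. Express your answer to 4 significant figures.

v_x = 85.81 cos 35.00° = 70.291 m/s (constant).
|v_y| at impact = √((49.219)² + 2×10×123.4) = 69.932 m/s.
Speed = √(70.291² + 69.932²) = 99.15 m/s; angle = arctan(69.932/70.291) = 44.85° below horizontal.

99.15 m/s at 44.85° below the horizontal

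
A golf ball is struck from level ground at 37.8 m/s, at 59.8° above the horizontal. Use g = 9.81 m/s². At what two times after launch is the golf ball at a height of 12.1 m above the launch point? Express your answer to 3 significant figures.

v_y0 = 37.8 sin 59.8° = 32.67 m/s.
Set y = v_y0 t − ½ g t² = 12.1: 4.905 t² − 32.67 t + 12.1 = 0.
t = [32.67 ± √(1067 − 237.4)] / 9.81 = (32.67 ± 28.80) / 9.81, giving t = 0.394 s or t = 6.27 s.
So the golf ball is at 12.1 m at t = 0.394 s (rising) and t = 6.27 s (falling).

0.394 s and 6.27 s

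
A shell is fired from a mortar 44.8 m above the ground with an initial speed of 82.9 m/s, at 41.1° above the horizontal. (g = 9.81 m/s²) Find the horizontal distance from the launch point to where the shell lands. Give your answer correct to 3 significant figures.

742 m

Components: v_x = 82.9 cos 41.1° = 62.47 m/s, v_y = 82.9 sin 41.1° = 54.50 m/s.
Vertical: 0 = 44.8 + 54.50 t − ½(9.81) t² ⇒ 4.905 t² − 54.50 t − 44.8 = 0.
t = [54.50 + √(2970 + 879.0)] / 9.810 = 11.88 s.
Horizontal: R = v_x · t = 62.47 × 11.88 = 742 m.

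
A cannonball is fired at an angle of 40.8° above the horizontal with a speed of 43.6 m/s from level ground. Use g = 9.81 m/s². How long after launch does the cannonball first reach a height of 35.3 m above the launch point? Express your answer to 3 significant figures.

v_y0 = 43.6 sin 40.8° = 28.49 m/s.
Set y = v_y0 t − ½ g t² = 35.3: 4.905 t² − 28.49 t + 35.3 = 0.
t = [28.49 ± √(811.7 − 692.6)] / 9.81 = (28.49 ± 10.91) / 9.81, giving t = 1.79 s or t = 4.02 s.
The cannonball is on the way up at the first time, so t = 1.79 s.

1.79 s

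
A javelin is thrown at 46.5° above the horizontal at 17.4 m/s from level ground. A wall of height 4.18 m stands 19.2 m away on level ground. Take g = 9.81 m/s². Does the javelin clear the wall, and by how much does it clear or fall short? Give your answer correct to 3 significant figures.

Yes — it clears the wall by 3.45 m.

v_x = 17.4 cos 46.5° = 11.98 m/s; v_y0 = 17.4 sin 46.5° = 12.62 m/s.
Time to reach the wall: t = 19.2 / 11.98 = 1.603 s.
Height at that point: y = 12.62×1.603 − 4.905×1.603² = 7.626 m.
That is 7.626 − 4.18 = 3.45 m above the top of the wall, so the javelin clears it.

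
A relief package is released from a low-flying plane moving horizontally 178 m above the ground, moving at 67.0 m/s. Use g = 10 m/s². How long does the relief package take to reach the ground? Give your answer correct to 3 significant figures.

5.97 s

The horizontal speed doesn't affect the fall. With v_y0 = 0, h = ½ g t².
t = √(2 × 178 / 10) = √35.60 = 5.97 s.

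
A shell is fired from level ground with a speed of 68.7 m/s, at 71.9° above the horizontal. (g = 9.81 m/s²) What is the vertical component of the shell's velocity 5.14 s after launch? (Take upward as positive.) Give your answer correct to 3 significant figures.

Initial vertical component: v_y0 = 68.7 sin 71.9° = 65.30 m/s.
v_y(t) = v_y0 − g t = 65.30 − 9.81 × 5.14 = 14.9 m/s.

14.9 m/s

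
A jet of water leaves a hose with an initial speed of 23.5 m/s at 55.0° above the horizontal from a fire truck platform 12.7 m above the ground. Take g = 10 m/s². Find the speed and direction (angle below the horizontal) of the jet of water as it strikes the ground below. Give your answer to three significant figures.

v_x = 23.5 cos 55.0° = 13.48 m/s (constant).
|v_y| at impact = √((19.25)² + 2×10×12.7) = 24.99 m/s.
Speed = √(13.48² + 24.99²) = 28.4 m/s; angle = arctan(24.99/13.48) = 61.7° below horizontal.

28.4 m/s at 61.7° below the horizontal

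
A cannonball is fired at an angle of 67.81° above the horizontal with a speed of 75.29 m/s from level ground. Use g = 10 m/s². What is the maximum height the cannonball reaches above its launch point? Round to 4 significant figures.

Vertical component of launch velocity: v_y = 75.29 sin 67.81° = 69.714 m/s.
At the highest point the vertical velocity is zero, so v_y² = 2 g h_max.
h_max = (69.714)² / (2 × 10) = 4860.0 / 20.00 = 243.0 m.

243.0 m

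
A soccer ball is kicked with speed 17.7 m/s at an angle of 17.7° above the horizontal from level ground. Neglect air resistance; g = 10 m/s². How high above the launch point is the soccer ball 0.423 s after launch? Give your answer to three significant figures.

v_y0 = 17.7 sin 17.7° = 5.381 m/s.
y(t) = v_y0 t − ½ g t² = 5.381×0.423 − 5.000×0.423² = 1.38 m.

1.38 m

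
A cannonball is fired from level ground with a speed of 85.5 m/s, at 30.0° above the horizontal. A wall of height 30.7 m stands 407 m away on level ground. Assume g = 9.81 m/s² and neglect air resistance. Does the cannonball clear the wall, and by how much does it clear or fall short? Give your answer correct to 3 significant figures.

v_x = 85.5 cos 30.0° = 74.05 m/s; v_y0 = 85.5 sin 30.0° = 42.75 m/s.
Time to reach the wall: t = 407 / 74.05 = 5.496 s.
Height at that point: y = 42.75×5.496 − 4.905×5.496² = 86.79 m.
That is 86.79 − 30.7 = 56.1 m above the top of the wall, so the cannonball clears it.

Yes — it clears the wall by 56.1 m.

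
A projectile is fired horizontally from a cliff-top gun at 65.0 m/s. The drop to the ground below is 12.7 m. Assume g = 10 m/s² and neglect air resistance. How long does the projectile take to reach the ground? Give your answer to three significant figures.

The horizontal speed doesn't affect the fall. With v_y0 = 0, h = ½ g t².
t = √(2 × 12.7 / 10) = √2.540 = 1.59 s.

1.59 s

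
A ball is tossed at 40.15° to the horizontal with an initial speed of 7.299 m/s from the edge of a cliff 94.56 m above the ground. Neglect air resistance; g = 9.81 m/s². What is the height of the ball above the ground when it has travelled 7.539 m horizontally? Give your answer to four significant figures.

91.96 m

v_x = 7.299 cos 40.15° = 5.5791 m/s, v_y0 = 7.299 sin 40.15° = 4.7063 m/s.
Time to reach x = 7.539 m: t = x / v_x = 7.539 / 5.5791 = 1.3513 s.
y = 94.56 + v_y0 t − ½ g t² = 94.56 + 4.7063×1.3513 − 4.905×1.3513² = 91.96 m.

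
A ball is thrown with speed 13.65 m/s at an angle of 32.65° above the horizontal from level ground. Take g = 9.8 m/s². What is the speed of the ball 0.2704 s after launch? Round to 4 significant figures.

v_x = 13.65 cos 32.65° = 11.493 m/s (constant).
v_y(t) = 13.65 sin 32.65° − g t = 7.3643 − 9.8 × 0.2704 = 4.7144 m/s.
Speed = √(v_x² + v_y²) = √(132.09 + 22.226) = 12.42 m/s.

12.42 m/s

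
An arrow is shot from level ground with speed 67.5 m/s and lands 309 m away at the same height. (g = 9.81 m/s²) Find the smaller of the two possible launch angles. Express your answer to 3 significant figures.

20.9°

Level-ground range: R = v₀² sin(2θ)/g ⇒ sin 2θ = R g / v₀² = 309×9.81/67.5² = 0.6653.
2θ = arcsin(0.6653) = 41.71° or 180° − 41.71° = 138.29°.
So θ = 20.9° or θ = 69.1°.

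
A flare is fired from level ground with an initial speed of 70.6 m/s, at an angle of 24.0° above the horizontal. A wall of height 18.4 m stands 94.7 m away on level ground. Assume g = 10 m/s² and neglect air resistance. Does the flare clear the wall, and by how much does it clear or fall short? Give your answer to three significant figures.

v_x = 70.6 cos 24.0° = 64.50 m/s; v_y0 = 70.6 sin 24.0° = 28.72 m/s.
Time to reach the wall: t = 94.7 / 64.50 = 1.468 s.
Height at that point: y = 28.72×1.468 − 5.000×1.468² = 31.39 m.
That is 31.39 − 18.4 = 13.0 m above the top of the wall, so the flare clears it.

Yes — it clears the wall by 13.0 m.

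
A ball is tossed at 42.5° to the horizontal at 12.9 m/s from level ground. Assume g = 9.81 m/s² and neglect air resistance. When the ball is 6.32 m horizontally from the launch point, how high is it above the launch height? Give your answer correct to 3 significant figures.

3.63 m

v_x = 12.9 cos 42.5° = 9.511 m/s, v_y0 = 12.9 sin 42.5° = 8.715 m/s.
Time to reach x = 6.32 m: t = x / v_x = 6.32 / 9.511 = 0.6645 s.
y = v_y0 t − ½ g t² = 8.715×0.6645 − 4.905×0.6645² = 3.63 m.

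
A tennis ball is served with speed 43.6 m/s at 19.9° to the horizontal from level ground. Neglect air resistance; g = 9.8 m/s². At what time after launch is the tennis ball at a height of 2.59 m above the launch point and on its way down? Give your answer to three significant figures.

2.84 s

v_y0 = 43.6 sin 19.9° = 14.84 m/s.
Set y = v_y0 t − ½ g t² = 2.59: 4.900 t² − 14.84 t + 2.59 = 0.
t = [14.84 ± √(220.2 − 50.76)] / 9.8 = (14.84 ± 13.02) / 9.8, giving t = 0.186 s or t = 2.84 s.
On the way down corresponds to the larger root: t = 2.84 s.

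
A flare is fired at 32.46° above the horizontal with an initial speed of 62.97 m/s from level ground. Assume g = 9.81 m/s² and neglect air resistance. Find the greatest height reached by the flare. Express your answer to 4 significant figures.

Vertical component of launch velocity: v_y = 62.97 sin 32.46° = 33.797 m/s.
At the highest point the vertical velocity is zero, so v_y² = 2 g h_max.
h_max = (33.797)² / (2 × 9.81) = 1142.2 / 19.62 = 58.22 m.

58.22 m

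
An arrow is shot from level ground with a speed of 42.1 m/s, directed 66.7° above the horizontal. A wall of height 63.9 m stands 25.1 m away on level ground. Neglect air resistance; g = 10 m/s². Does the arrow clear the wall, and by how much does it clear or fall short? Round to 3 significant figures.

No — it falls 17.0 m short of clearing the wall.

v_x = 42.1 cos 66.7° = 16.65 m/s; v_y0 = 42.1 sin 66.7° = 38.67 m/s.
Time to reach the wall: t = 25.1 / 16.65 = 1.508 s.
Height at that point: y = 38.67×1.508 − 5.000×1.508² = 46.94 m.
That is 63.9 − 46.94 = 17.0 m below the top of the wall, so the arrow does not clear it.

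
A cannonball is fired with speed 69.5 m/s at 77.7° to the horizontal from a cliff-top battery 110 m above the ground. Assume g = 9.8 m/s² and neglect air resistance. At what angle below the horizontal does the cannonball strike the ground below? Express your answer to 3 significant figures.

v_x = 69.5 cos 77.7° = 14.81 m/s.
At impact |v_y| = √(v_y0² + 2 g h) = √(67.90² + 2×9.8×110) = 82.26 m/s.
Angle below horizontal = arctan(|v_y| / v_x) = arctan(82.26 / 14.81) = 79.8°.

79.8°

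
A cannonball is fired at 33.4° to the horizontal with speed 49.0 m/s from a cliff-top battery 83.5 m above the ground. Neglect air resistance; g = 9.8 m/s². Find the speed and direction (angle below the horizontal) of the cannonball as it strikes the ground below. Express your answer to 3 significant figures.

63.5 m/s at 49.9° below the horizontal

v_x = 49.0 cos 33.4° = 40.91 m/s (constant).
|v_y| at impact = √((26.97)² + 2×9.8×83.5) = 48.62 m/s.
Speed = √(40.91² + 48.62²) = 63.5 m/s; angle = arctan(48.62/40.91) = 49.9° below horizontal.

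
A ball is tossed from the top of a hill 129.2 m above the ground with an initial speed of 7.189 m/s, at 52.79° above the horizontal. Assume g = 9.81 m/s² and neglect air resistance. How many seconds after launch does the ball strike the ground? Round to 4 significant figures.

5.749 s

Vertical component: v_y = 7.189 sin 52.79° = 5.7255 m/s.
Taking up as positive with launch at y = 129.2 m, landing at y = 0: 0 = 129.2 + 5.7255 t − ½(9.81) t².
Solving 4.905 t² − 5.7255 t − 129.2 = 0 gives t = [5.7255 + √(5.7255² + 4·4.905·129.2)] / 9.810 = 5.749 s.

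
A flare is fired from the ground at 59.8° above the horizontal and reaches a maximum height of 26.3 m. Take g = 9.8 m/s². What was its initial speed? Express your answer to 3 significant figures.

At maximum height v_y = 0, so (v₀ sin θ)² = 2 g H.
v₀ sin 59.8° = √(2 × 9.8 × 26.3) = 22.70 m/s.
v₀ = 22.70 / sin 59.8° = 22.70 / 0.8643 = 26.3 m/s.

26.3 m/s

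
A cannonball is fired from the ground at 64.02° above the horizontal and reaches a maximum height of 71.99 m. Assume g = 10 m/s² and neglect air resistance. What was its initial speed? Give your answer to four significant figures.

42.21 m/s

At maximum height v_y = 0, so (v₀ sin θ)² = 2 g H.
v₀ sin 64.02° = √(2 × 10 × 71.99) = 37.945 m/s.
v₀ = 37.945 / sin 64.02° = 37.945 / 0.8989 = 42.21 m/s.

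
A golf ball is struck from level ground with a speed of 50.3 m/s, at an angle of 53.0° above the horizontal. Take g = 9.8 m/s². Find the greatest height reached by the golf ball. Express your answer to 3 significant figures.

Vertical component of launch velocity: v_y = 50.3 sin 53.0° = 40.17 m/s.
At the highest point the vertical velocity is zero, so v_y² = 2 g h_max.
h_max = (40.17)² / (2 × 9.8) = 1614 / 19.60 = 82.3 m.

82.3 m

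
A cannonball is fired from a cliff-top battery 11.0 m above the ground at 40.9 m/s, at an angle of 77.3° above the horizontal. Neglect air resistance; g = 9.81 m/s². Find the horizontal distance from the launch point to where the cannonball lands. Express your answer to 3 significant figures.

Components: v_x = 40.9 cos 77.3° = 8.992 m/s, v_y = 40.9 sin 77.3° = 39.90 m/s.
Vertical: 0 = 11.0 + 39.90 t − ½(9.81) t² ⇒ 4.905 t² − 39.90 t − 11.0 = 0.
t = [39.90 + √(1592 + 215.8)] / 9.810 = 8.401 s.
Horizontal: R = v_x · t = 8.992 × 8.401 = 75.5 m.

75.5 m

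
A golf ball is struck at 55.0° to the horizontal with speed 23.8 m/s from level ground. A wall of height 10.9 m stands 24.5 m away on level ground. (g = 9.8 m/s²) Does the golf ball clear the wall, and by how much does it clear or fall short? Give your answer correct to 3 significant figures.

v_x = 23.8 cos 55.0° = 13.65 m/s; v_y0 = 23.8 sin 55.0° = 19.50 m/s.
Time to reach the wall: t = 24.5 / 13.65 = 1.795 s.
Height at that point: y = 19.50×1.795 − 4.900×1.795² = 19.21 m.
That is 19.21 − 10.9 = 8.31 m above the top of the wall, so the golf ball clears it.

Yes — it clears the wall by 8.31 m.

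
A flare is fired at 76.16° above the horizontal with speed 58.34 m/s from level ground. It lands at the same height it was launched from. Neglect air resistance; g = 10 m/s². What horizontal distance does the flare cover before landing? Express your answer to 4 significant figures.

Components: v_x = 58.34 cos 76.16° = 13.956 m/s, v_y = 58.34 sin 76.16° = 56.646 m/s.
Time of flight (same landing height): t = 2 v_y / g = 2 × 56.646 / 10 = 11.329 s.
Range: R = v_x · t = 13.956 × 11.329 = 158.1 m.

158.1 m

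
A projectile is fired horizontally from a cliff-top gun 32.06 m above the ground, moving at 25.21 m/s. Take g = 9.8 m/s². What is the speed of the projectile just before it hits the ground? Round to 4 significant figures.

Fall time: t = √(2 × 32.06 / 9.8) = 2.5579 s.
At impact: v_x = 25.21 m/s (unchanged), v_y = g t = 9.8 × 2.5579 = 25.067 m/s.
Speed = √(v_x² + v_y²) = √(635.54 + 628.35) = 35.55 m/s.

35.55 m/s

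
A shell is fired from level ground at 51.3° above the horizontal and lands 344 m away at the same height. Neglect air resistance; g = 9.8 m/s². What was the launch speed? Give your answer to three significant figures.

On level ground, R = v₀² sin(2θ) / g, so v₀ = √(R g / sin 2θ).
sin(2 × 51.3°) = 0.9759.
v₀ = √(344 × 9.8 / 0.9759) = √3454 = 58.8 m/s.

58.8 m/s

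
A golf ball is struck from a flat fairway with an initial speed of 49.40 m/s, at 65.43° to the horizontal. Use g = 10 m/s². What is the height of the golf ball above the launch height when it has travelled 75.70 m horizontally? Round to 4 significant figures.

97.66 m

v_x = 49.40 cos 65.43° = 20.541 m/s, v_y0 = 49.40 sin 65.43° = 44.927 m/s.
Time to reach x = 75.70 m: t = x / v_x = 75.70 / 20.541 = 3.6853 s.
y = v_y0 t − ½ g t² = 44.927×3.6853 − 5.000×3.6853² = 97.66 m.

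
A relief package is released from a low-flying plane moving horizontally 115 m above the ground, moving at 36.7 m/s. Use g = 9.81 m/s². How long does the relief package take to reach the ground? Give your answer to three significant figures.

4.84 s

The horizontal speed doesn't affect the fall. With v_y0 = 0, h = ½ g t².
t = √(2 × 115 / 9.81) = √23.45 = 4.84 s.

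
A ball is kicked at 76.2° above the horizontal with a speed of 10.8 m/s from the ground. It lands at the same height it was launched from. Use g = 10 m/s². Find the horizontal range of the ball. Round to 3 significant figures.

5.40 m

For level ground, R = v₀² sin(2θ) / g.
sin(2 × 76.2°) = sin 152.4° = 0.4633.
R = (10.8)² × 0.4633 / 10 = 5.40 m.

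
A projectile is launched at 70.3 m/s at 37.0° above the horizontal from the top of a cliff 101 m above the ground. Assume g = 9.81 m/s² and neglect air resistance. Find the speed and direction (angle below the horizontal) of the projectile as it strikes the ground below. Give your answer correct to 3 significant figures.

v_x = 70.3 cos 37.0° = 56.14 m/s (constant).
|v_y| at impact = √((42.31)² + 2×9.81×101) = 61.41 m/s.
Speed = √(56.14² + 61.41²) = 83.2 m/s; angle = arctan(61.41/56.14) = 47.6° below horizontal.

83.2 m/s at 47.6° below the horizontal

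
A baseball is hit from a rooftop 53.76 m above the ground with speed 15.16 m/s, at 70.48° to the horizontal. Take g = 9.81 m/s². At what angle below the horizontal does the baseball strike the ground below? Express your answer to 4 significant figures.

81.88°

v_x = 15.16 cos 70.48° = 5.0655 m/s.
At impact |v_y| = √(v_y0² + 2 g h) = √(14.289² + 2×9.81×53.76) = 35.482 m/s.
Angle below horizontal = arctan(|v_y| / v_x) = arctan(35.482 / 5.0655) = 81.88°.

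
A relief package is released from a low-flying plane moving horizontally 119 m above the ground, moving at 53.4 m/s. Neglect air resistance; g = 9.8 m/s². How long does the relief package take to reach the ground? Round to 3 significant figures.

The horizontal speed doesn't affect the fall. With v_y0 = 0, h = ½ g t².
t = √(2 × 119 / 9.8) = √24.29 = 4.93 s.

4.93 s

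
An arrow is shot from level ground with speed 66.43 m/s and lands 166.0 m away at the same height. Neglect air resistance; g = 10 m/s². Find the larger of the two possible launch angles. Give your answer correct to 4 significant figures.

Level-ground range: R = v₀² sin(2θ)/g ⇒ sin 2θ = R g / v₀² = 166.0×10/66.43² = 0.3762.
2θ = arcsin(0.3762) = 22.098° or 180° − 22.098° = 157.902°.
So θ = 11.05° or θ = 78.95°.

78.95°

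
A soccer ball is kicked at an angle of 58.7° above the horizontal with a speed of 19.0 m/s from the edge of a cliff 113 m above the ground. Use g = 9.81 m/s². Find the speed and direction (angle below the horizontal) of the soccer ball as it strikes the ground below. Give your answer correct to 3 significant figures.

50.8 m/s at 78.8° below the horizontal

v_x = 19.0 cos 58.7° = 9.871 m/s (constant).
|v_y| at impact = √((16.23)² + 2×9.81×113) = 49.80 m/s.
Speed = √(9.871² + 49.80²) = 50.8 m/s; angle = arctan(49.80/9.871) = 78.8° below horizontal.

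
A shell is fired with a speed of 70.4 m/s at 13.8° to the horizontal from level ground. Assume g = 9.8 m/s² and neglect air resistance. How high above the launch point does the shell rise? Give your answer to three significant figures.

14.4 m

Vertical component of launch velocity: v_y = 70.4 sin 13.8° = 16.79 m/s.
At the highest point the vertical velocity is zero, so v_y² = 2 g h_max.
h_max = (16.79)² / (2 × 9.8) = 281.9 / 19.60 = 14.4 m.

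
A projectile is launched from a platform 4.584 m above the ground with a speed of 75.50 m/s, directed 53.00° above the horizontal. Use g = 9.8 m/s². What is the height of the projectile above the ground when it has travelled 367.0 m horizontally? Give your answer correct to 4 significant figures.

v_x = 75.50 cos 53.00° = 45.437 m/s, v_y0 = 75.50 sin 53.00° = 60.297 m/s.
Time to reach x = 367.0 m: t = x / v_x = 367.0 / 45.437 = 8.0771 s.
y = 4.584 + v_y0 t − ½ g t² = 4.584 + 60.297×8.0771 − 4.900×8.0771² = 171.9 m.

171.9 m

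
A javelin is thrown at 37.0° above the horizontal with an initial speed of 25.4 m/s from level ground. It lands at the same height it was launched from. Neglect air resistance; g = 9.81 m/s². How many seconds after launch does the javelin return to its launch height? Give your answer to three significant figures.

Vertical component: v_y = 25.4 sin 37.0° = 15.29 m/s.
For a projectile landing at launch height, time of flight is t = 2 v_y / g = 2 × 15.29 / 9.81 = 3.12 s.

3.12 s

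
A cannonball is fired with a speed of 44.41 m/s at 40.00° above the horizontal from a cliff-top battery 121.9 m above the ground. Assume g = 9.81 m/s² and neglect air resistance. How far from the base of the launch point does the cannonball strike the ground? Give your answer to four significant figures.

295.4 m

Components: v_x = 44.41 cos 40.00° = 34.020 m/s, v_y = 44.41 sin 40.00° = 28.546 m/s.
Vertical: 0 = 121.9 + 28.546 t − ½(9.81) t² ⇒ 4.905 t² − 28.546 t − 121.9 = 0.
t = [28.546 + √(814.87 + 2391.7)] / 9.810 = 8.6822 s.
Horizontal: R = v_x · t = 34.020 × 8.6822 = 295.4 m.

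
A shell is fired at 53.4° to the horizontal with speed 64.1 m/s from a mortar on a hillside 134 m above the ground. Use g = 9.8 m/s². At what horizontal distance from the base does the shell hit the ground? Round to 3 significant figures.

Components: v_x = 64.1 cos 53.4° = 38.22 m/s, v_y = 64.1 sin 53.4° = 51.46 m/s.
Vertical: 0 = 134 + 51.46 t − ½(9.8) t² ⇒ 4.900 t² − 51.46 t − 134 = 0.
t = [51.46 + √(2648 + 2626)] / 9.800 = 12.66 s.
Horizontal: R = v_x · t = 38.22 × 12.66 = 484 m.

484 m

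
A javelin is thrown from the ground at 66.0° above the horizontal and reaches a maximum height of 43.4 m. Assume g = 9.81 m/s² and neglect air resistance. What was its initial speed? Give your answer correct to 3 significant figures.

31.9 m/s

At maximum height v_y = 0, so (v₀ sin θ)² = 2 g H.
v₀ sin 66.0° = √(2 × 9.81 × 43.4) = 29.18 m/s.
v₀ = 29.18 / sin 66.0° = 29.18 / 0.9135 = 31.9 m/s.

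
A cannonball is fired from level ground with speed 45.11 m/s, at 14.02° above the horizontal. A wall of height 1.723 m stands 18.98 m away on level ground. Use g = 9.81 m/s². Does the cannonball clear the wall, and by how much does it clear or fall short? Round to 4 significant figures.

Yes — it clears the wall by 2.094 m.

v_x = 45.11 cos 14.02° = 43.766 m/s; v_y0 = 45.11 sin 14.02° = 10.928 m/s.
Time to reach the wall: t = 18.98 / 43.766 = 0.43367 s.
Height at that point: y = 10.928×0.43367 − 4.905×0.43367² = 3.8167 m.
That is 3.8167 − 1.723 = 2.094 m above the top of the wall, so the cannonball clears it.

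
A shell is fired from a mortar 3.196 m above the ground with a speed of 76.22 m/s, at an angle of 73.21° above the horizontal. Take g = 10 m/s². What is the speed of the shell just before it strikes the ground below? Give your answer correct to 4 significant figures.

v_x = 76.22 cos 73.21° = 22.017 m/s is unchanged throughout.
For the vertical component, v_y² = v_y0² + 2 g h = (72.971)² + 2×10×3.196 = 5388.7, so |v_y| = 73.408 m/s.
Impact speed = √(v_x² + v_y²) = √(484.75 + 5388.7) = 76.64 m/s.

76.64 m/s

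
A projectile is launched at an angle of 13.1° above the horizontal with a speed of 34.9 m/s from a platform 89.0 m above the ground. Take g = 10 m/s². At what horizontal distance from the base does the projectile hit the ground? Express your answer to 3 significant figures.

Components: v_x = 34.9 cos 13.1° = 33.99 m/s, v_y = 34.9 sin 13.1° = 7.910 m/s.
Vertical: 0 = 89.0 + 7.910 t − ½(10) t² ⇒ 5.000 t² − 7.910 t − 89.0 = 0.
t = [7.910 + √(62.57 + 1780)] / 10.00 = 5.084 s.
Horizontal: R = v_x · t = 33.99 × 5.084 = 173 m.

173 m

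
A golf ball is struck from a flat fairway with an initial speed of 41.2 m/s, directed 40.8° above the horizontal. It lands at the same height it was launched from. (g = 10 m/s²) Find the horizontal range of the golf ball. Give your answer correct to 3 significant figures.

168 m

Components: v_x = 41.2 cos 40.8° = 31.19 m/s, v_y = 41.2 sin 40.8° = 26.92 m/s.
Time of flight (same landing height): t = 2 v_y / g = 2 × 26.92 / 10 = 5.384 s.
Range: R = v_x · t = 31.19 × 5.384 = 168 m.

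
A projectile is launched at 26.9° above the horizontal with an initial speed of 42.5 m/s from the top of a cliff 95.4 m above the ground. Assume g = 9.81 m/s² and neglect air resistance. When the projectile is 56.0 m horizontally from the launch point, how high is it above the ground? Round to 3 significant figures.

113 m

v_x = 42.5 cos 26.9° = 37.90 m/s, v_y0 = 42.5 sin 26.9° = 19.23 m/s.
Time to reach x = 56.0 m: t = x / v_x = 56.0 / 37.90 = 1.478 s.
y = 95.4 + v_y0 t − ½ g t² = 95.4 + 19.23×1.478 − 4.905×1.478² = 113 m.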